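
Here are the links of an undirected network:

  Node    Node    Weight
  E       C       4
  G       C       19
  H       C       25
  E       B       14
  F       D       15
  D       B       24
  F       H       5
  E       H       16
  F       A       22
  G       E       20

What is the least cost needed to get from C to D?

Running Dijkstra from C:
C: 0
E: 4  (via C)
B: 18  (via E)
G: 19  (via C)
H: 20  (via E)
F: 25  (via H)
D: 40  (via F)
Shortest route: C–E–H–F–D = 40.

40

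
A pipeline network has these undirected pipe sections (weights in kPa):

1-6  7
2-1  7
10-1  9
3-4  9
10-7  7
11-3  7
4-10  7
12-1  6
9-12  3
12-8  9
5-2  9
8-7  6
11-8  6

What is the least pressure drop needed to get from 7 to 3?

19 kPa

Settle nodes by increasing distance from 7:
7: 0
8: 6  (via 7)
10: 7  (via 7)
11: 12  (via 8)
4: 14  (via 10)
12: 15  (via 8)
1: 16  (via 10)
9: 18  (via 12)
3: 19  (via 11)
Shortest route: 7–8–11–3 = 19 kPa.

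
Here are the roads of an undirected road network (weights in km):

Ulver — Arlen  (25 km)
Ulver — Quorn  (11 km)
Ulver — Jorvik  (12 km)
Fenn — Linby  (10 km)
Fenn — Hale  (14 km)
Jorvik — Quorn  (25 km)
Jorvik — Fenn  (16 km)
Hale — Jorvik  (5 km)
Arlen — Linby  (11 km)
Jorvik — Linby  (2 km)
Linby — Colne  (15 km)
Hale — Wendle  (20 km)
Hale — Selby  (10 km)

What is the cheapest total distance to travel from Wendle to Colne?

Shortest distances from Wendle:
Wendle: 0
Hale: 20  (via Wendle)
Jorvik: 25  (via Hale)
Linby: 27  (via Jorvik)
Selby: 30  (via Hale)
Fenn: 34  (via Hale)
Ulver: 37  (via Jorvik)
Arlen: 38  (via Linby)
Colne: 42  (via Linby)
Shortest route: Wendle–Hale–Jorvik–Linby–Colne = 42 km.

42 km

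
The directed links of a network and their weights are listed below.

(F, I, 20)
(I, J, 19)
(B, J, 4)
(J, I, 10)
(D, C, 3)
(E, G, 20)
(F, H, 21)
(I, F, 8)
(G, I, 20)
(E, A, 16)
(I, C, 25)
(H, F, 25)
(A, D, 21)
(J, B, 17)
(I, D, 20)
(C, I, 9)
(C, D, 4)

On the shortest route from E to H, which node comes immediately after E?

G

Enumerating some paths:
E–A–D–C–I–F–H: 16+21+3+9+8+21 = 78
E–G–I–F–H: 20+20+8+21 = 69
The minimum is 69 via E–G–I–F–H.
So from E the first move is to G.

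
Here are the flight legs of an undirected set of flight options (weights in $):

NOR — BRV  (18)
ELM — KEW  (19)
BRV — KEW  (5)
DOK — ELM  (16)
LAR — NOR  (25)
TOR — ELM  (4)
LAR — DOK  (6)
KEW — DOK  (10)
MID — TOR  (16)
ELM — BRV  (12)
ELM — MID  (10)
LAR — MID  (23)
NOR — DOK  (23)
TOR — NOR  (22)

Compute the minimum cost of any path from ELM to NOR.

Candidate routes:
ELM - KEW - BRV - NOR: 19+5+18 = 42
ELM - TOR - NOR: 4+22 = 26
ELM - DOK - NOR: 16+23 = 39
ELM - BRV - NOR: 12+18 = 30
The minimum is $26 via ELM - TOR - NOR.

$26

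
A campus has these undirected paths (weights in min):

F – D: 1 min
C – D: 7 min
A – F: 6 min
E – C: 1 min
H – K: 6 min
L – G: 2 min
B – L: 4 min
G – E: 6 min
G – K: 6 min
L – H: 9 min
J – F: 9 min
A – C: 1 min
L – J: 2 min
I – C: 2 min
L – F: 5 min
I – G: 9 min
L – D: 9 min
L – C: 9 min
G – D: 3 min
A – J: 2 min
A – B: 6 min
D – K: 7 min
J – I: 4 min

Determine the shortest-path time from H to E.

Running Dijkstra from H:
H: 0
K: 6  (via H)
L: 9  (via H)
G: 11  (via L)
J: 11  (via L)
A: 13  (via J)
B: 13  (via L)
D: 13  (via K)
C: 14  (via A)
F: 14  (via L)
E: 15  (via C)
Shortest route: H–L–J–A–C–E = 15 min.

15 min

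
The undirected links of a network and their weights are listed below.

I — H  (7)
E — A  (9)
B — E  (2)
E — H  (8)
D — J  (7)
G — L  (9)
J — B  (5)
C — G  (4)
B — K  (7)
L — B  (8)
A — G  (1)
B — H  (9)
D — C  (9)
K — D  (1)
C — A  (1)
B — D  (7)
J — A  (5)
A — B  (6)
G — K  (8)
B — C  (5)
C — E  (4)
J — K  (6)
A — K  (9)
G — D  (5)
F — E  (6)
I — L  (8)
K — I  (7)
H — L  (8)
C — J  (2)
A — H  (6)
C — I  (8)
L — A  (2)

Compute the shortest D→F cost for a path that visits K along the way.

16

Shortest D→K: D–K = 1
Shortest K→F: K–B–E–F = 15
Total via K: 1 + 15 = 16.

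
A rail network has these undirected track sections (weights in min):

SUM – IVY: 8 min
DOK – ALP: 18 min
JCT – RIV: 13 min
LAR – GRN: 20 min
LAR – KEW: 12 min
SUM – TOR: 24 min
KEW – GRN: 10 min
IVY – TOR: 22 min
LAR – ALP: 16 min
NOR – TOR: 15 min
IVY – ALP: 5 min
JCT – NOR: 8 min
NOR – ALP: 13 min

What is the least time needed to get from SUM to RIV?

Shortest distances from SUM:
SUM: 0
IVY: 8  (via SUM)
ALP: 13  (via IVY)
TOR: 24  (via SUM)
NOR: 26  (via ALP)
LAR: 29  (via ALP)
DOK: 31  (via ALP)
JCT: 34  (via NOR)
KEW: 41  (via LAR)
RIV: 47  (via JCT)
Shortest route: SUM–IVY–ALP–NOR–JCT–RIV = 47 min.

47 min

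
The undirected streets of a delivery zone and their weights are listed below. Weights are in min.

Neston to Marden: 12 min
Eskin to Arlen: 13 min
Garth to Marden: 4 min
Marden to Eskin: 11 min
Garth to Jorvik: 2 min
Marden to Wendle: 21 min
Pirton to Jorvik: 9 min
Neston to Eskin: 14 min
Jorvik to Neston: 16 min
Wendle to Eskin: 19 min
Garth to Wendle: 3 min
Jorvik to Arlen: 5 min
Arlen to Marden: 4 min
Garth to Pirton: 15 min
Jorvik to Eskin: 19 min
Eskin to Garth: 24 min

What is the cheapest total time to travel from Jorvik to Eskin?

Candidate routes:
Jorvik–Eskin: 19 = 19
Jorvik–Garth–Marden–Eskin: 2+4+11 = 17
Jorvik–Arlen–Eskin: 5+13 = 18
Cheapest is Jorvik–Garth–Marden–Eskin at 17 min.

17 min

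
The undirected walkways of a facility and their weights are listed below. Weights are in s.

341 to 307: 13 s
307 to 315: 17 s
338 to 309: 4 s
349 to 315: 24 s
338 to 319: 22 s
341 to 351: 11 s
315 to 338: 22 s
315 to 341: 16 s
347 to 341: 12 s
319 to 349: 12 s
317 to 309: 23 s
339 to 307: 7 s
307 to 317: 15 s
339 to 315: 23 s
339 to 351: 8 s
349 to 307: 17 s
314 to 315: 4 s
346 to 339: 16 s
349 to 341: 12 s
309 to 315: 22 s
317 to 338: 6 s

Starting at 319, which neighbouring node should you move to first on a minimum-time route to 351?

Candidate routes:
319–349–307–341–351: 12+17+13+11 = 53
319–349–341–351: 12+12+11 = 35
319–349–341–307–339–351: 12+12+13+7+8 = 52
319–349–307–339–351: 12+17+7+8 = 44
Cheapest is 319–349–341–351 at 35 s.
So from 319 the first move is to 349.

349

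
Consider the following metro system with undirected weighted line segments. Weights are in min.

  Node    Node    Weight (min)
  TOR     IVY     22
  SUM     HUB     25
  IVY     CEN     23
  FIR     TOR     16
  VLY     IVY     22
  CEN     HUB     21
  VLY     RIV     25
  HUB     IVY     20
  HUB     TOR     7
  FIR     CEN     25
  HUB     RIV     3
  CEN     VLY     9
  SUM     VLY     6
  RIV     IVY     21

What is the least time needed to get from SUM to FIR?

Running Dijkstra from SUM:
SUM: 0
VLY: 6  (via SUM)
CEN: 15  (via VLY)
HUB: 25  (via SUM)
IVY: 28  (via VLY)
RIV: 28  (via HUB)
TOR: 32  (via HUB)
FIR: 40  (via CEN)
Shortest route: SUM–VLY–CEN–FIR = 40 min.

40 min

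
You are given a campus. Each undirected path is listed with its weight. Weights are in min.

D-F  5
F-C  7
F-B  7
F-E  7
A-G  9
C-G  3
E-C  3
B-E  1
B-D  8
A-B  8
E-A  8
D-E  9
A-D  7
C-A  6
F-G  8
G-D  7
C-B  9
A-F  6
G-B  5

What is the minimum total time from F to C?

7 min

Candidate routes:
F–C: 7 = 7
F–E–C: 7+3 = 10
Cheapest is F–C at 7 min.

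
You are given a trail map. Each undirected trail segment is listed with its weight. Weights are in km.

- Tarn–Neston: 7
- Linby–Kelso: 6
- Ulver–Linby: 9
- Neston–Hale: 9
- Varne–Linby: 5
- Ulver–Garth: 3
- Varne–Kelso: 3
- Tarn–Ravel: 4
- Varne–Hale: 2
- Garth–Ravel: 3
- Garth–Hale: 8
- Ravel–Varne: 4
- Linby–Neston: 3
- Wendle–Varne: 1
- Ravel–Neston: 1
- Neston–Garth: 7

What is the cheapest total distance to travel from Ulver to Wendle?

11 km

Compare a few routes:
Ulver–Garth–Hale–Varne–Wendle: 3+8+2+1 = 14
Ulver–Garth–Ravel–Varne–Wendle: 3+3+4+1 = 11
Cheapest is Ulver–Garth–Ravel–Varne–Wendle at 11 km.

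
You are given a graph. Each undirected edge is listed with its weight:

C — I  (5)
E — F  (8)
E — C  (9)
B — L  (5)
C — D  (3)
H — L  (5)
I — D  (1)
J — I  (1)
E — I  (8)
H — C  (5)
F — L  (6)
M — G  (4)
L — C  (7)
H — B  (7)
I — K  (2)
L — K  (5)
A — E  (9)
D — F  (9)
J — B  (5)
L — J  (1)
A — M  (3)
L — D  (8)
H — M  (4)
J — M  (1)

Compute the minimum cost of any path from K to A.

7

Running Dijkstra from K:
K: 0
I: 2  (via K)
D: 3  (via I)
J: 3  (via I)
L: 4  (via J)
M: 4  (via J)
C: 6  (via D)
A: 7  (via M)
Shortest route: K → I → J → M → A = 7.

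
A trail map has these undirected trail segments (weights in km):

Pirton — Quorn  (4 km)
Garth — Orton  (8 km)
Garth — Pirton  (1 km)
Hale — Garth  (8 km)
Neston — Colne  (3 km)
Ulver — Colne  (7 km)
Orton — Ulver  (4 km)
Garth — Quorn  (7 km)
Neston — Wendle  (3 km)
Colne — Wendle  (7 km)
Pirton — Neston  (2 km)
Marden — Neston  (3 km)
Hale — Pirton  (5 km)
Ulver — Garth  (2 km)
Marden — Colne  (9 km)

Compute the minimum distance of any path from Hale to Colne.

Shortest distances from Hale:
Hale: 0
Pirton: 5  (via Hale)
Garth: 6  (via Pirton)
Neston: 7  (via Pirton)
Ulver: 8  (via Garth)
Quorn: 9  (via Pirton)
Wendle: 10  (via Neston)
Colne: 10  (via Neston)
Shortest route: Hale–Pirton–Neston–Colne = 10 km.

10 km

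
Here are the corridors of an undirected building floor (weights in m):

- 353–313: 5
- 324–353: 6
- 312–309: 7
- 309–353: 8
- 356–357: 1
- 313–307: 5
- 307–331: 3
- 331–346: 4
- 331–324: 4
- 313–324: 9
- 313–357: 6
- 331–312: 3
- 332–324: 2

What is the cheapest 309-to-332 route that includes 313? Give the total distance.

Shortest 309→313: 309–353–313 = 13
Shortest 313→332: 313–324–332 = 11
Total via 313: 13 + 11 = 24 m.

24 m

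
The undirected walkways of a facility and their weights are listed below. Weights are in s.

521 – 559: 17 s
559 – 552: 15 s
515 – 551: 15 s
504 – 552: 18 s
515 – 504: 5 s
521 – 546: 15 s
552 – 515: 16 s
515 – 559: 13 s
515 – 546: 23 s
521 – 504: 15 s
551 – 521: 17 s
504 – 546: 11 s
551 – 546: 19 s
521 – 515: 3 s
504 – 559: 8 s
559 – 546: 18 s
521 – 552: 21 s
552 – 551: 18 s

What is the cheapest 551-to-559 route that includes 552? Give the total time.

33 s

Shortest 551→552: 551 → 552 = 18
Best 552 to 559: 552 → 559 costing 15
Total via 552: 18 + 15 = 33 s.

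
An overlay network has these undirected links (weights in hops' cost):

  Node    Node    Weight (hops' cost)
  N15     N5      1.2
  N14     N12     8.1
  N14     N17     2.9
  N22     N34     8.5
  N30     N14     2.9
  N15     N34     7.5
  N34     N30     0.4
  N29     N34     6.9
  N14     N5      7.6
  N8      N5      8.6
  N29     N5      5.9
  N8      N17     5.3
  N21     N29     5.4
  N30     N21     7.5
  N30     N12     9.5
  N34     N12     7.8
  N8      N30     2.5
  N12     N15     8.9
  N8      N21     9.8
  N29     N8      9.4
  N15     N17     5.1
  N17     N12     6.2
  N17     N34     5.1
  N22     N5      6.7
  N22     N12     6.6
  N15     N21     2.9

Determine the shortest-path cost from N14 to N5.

7.6 hops' cost

Compare a few routes:
N14 → N17 → N15 → N5: 2.9+5.1+1.2 = 9.2
N14 → N30 → N34 → N15 → N5: 2.9+0.4+7.5+1.2 = 12
N14 → N5: 7.6 = 7.6
The minimum is 7.6 hops' cost via N14 → N5.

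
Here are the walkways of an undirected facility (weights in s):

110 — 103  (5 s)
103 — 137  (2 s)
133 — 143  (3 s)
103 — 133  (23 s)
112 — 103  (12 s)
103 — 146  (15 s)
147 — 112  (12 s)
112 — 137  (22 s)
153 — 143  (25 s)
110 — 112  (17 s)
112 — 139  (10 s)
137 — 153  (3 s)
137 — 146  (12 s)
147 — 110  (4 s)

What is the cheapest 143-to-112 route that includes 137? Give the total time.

Best 143 to 137: 143–153–137 costing 28
Best 137 to 112: 137–103–112 costing 14
Total via 137: 28 + 14 = 42 s.

42 s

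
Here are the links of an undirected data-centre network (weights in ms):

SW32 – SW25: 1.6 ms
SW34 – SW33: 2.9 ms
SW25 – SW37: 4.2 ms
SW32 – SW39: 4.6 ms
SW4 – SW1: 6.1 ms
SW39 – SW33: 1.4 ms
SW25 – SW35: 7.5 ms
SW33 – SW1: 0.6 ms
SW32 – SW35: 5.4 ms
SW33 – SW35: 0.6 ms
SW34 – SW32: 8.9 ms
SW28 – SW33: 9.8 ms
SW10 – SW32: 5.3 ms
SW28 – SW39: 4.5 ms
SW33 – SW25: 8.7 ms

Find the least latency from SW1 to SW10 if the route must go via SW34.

Best SW1 to SW34: SW1–SW33–SW34 costing 3.5
Best SW34 to SW10: SW34–SW32–SW10 costing 14.2
Total via SW34: 3.5 + 14.2 = 17.7 ms.

17.7 ms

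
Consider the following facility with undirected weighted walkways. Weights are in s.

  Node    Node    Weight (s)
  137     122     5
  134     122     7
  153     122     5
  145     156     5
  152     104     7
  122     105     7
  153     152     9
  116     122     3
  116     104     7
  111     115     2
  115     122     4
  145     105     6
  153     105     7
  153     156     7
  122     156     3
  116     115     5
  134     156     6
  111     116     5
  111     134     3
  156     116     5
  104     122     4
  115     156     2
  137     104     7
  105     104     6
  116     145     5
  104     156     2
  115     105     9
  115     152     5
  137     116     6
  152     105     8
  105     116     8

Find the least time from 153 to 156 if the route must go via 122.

8 s

Best 153 to 122: 153–122 costing 5
Best 122 to 156: 122–156 costing 3
Total via 122: 5 + 3 = 8 s.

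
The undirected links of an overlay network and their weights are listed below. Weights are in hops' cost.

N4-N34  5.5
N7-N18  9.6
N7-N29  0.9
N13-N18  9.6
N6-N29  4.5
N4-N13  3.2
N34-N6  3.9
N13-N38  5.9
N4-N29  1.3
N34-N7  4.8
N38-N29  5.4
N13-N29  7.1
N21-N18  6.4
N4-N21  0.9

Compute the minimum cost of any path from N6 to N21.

Compare a few routes:
N6 - N29 - N4 - N21: 4.5+1.3+0.9 = 6.7
N6 - N34 - N4 - N21: 3.9+5.5+0.9 = 10.3
N6 - N29 - N13 - N4 - N21: 4.5+7.1+3.2+0.9 = 15.7
N6 - N34 - N7 - N29 - N4 - N21: 3.9+4.8+0.9+1.3+0.9 = 11.8
Cheapest is N6 - N29 - N4 - N21 at 6.7 hops' cost.

6.7 hops' cost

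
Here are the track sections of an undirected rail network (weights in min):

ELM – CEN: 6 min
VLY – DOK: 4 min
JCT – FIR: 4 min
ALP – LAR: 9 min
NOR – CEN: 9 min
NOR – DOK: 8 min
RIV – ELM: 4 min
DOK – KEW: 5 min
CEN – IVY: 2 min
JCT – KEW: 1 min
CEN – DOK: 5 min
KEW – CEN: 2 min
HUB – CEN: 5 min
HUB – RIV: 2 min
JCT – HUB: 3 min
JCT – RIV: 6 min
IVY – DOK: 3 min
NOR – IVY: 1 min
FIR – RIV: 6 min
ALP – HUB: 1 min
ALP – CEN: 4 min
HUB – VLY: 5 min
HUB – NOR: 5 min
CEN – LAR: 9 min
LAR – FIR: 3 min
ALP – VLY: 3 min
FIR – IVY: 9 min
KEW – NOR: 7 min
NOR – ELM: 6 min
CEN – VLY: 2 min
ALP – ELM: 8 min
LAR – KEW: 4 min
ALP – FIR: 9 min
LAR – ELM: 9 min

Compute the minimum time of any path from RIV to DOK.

10 min

Enumerating some paths:
RIV–HUB–VLY–DOK: 2+5+4 = 11
RIV–HUB–ALP–VLY–DOK: 2+1+3+4 = 10
Cheapest is RIV–HUB–ALP–VLY–DOK at 10 min.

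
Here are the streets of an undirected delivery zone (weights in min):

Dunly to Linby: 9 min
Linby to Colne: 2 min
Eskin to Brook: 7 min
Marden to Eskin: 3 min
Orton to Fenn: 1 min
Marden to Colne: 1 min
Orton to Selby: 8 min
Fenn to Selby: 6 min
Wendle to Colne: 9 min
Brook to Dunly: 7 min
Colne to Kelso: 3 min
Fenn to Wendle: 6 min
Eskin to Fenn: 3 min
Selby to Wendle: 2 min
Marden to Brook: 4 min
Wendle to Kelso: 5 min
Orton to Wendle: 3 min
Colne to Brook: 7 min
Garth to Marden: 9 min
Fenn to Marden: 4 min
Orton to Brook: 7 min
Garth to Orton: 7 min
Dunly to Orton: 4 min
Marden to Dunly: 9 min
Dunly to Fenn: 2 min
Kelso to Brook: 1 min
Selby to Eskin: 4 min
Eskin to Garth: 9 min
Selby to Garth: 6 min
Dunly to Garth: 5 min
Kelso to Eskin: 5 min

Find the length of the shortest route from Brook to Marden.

4 min

Compare a few routes:
Brook → Marden: 4 = 4
Brook → Colne → Marden: 7+1 = 8
Brook → Kelso → Colne → Marden: 1+3+1 = 5
The minimum is 4 min via Brook → Marden.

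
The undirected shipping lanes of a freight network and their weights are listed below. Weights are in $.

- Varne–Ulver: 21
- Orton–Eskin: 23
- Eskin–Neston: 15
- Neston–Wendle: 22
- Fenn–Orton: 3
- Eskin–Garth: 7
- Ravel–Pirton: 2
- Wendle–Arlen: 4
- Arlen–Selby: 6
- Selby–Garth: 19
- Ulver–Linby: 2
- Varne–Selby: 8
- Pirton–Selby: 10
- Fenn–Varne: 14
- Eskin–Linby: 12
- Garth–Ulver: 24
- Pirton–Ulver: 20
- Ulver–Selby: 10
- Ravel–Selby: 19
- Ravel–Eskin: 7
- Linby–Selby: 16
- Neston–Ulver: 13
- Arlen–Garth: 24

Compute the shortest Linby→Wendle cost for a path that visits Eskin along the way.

$41

Shortest Linby→Eskin: Linby–Eskin = 12
Shortest Eskin→Wendle: Eskin–Ravel–Pirton–Selby–Arlen–Wendle = 29
Total via Eskin: 12 + 29 = $41.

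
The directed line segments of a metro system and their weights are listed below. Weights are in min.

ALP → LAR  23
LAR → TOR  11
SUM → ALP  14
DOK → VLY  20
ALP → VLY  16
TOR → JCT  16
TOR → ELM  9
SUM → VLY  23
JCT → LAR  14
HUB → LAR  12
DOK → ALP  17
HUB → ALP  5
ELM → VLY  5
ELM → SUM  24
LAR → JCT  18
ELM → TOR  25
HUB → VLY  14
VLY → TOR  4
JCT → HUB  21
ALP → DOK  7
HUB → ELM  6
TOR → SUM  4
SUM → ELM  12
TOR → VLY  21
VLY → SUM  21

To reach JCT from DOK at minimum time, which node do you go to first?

VLY

Candidate routes:
DOK - ALP - VLY - TOR - JCT: 17+16+4+16 = 53
DOK - VLY - TOR - JCT: 20+4+16 = 40
The minimum is 40 min via DOK - VLY - TOR - JCT.
So from DOK the first move is to VLY.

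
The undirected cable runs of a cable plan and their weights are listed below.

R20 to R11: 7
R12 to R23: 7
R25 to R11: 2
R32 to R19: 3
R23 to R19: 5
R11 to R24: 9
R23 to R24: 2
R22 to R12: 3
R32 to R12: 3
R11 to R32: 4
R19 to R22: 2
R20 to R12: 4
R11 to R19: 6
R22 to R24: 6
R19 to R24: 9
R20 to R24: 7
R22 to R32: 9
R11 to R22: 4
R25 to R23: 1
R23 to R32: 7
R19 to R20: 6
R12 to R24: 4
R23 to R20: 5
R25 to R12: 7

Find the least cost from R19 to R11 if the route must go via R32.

Best R19 to R32: R19–R32 costing 3
Best R32 to R11: R32–R11 costing 4
Total via R32: 3 + 4 = 7.

7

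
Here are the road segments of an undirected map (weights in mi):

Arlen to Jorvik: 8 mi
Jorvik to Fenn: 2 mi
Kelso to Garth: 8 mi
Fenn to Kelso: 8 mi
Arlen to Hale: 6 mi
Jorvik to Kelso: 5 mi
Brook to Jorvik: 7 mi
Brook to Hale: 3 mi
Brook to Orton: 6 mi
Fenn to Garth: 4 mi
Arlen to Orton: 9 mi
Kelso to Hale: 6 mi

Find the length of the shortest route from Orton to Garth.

19 mi

Shortest distances from Orton:
Orton: 0
Brook: 6  (via Orton)
Hale: 9  (via Brook)
Arlen: 9  (via Orton)
Jorvik: 13  (via Brook)
Kelso: 15  (via Hale)
Fenn: 15  (via Jorvik)
Garth: 19  (via Fenn)
Shortest route: Orton–Brook–Jorvik–Fenn–Garth = 19 mi.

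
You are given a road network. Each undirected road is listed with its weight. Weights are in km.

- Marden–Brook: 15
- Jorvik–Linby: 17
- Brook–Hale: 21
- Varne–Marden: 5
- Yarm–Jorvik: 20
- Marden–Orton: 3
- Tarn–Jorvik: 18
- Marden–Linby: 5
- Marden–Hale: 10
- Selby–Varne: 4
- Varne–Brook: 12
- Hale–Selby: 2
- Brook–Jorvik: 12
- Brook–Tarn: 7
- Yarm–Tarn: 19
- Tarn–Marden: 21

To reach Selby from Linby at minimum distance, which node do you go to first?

Marden

Enumerating some paths:
Linby - Marden - Hale - Selby: 5+10+2 = 17
Linby - Marden - Varne - Selby: 5+5+4 = 14
The minimum is 14 km via Linby - Marden - Varne - Selby.
So from Linby the first move is to Marden.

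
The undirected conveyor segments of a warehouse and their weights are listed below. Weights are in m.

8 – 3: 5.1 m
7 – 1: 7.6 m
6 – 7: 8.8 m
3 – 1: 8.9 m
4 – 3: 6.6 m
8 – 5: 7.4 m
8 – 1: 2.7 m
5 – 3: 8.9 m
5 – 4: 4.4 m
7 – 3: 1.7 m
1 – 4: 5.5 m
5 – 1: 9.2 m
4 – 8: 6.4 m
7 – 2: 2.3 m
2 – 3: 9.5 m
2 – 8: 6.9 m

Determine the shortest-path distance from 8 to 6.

15.6 m

Settle nodes by increasing distance from 8:
8: 0
1: 2.7  (via 8)
3: 5.1  (via 8)
4: 6.4  (via 8)
7: 6.8  (via 3)
2: 6.9  (via 8)
5: 7.4  (via 8)
6: 15.6  (via 7)
Shortest route: 8 → 3 → 7 → 6 = 15.6 m.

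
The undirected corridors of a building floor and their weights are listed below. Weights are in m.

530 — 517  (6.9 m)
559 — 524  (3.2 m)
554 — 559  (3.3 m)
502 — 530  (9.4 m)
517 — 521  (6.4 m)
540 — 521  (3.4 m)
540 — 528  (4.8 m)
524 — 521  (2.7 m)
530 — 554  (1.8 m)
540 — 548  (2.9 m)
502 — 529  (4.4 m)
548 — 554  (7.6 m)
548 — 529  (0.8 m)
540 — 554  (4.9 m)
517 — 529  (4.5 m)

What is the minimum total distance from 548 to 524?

Settle nodes by increasing distance from 548:
548: 0
529: 0.8  (via 548)
540: 2.9  (via 548)
502: 5.2  (via 529)
517: 5.3  (via 529)
521: 6.3  (via 540)
554: 7.6  (via 548)
528: 7.7  (via 540)
524: 9  (via 521)
Shortest route: 548 → 540 → 521 → 524 = 9 m.

9 m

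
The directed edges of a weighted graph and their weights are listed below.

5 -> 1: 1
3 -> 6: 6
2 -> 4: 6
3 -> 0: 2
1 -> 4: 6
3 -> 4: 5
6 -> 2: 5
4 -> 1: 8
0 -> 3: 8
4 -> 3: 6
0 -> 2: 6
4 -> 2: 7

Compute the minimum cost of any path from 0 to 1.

Enumerating some paths:
0 → 3 → 4 → 1: 8+5+8 = 21
0 → 2 → 4 → 1: 6+6+8 = 20
Cheapest is 0 → 2 → 4 → 1 at 20.

20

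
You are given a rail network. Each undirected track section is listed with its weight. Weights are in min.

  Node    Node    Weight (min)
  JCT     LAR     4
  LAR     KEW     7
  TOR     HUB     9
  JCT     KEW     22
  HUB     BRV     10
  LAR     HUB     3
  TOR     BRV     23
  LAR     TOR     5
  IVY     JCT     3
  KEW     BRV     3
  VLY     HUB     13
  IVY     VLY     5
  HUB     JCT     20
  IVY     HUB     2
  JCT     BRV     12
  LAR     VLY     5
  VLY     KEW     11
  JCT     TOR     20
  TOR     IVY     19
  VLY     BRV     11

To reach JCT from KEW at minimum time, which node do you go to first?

Compare a few routes:
KEW–LAR–HUB–IVY–JCT: 7+3+2+3 = 15
KEW–LAR–JCT: 7+4 = 11
KEW–BRV–HUB–IVY–JCT: 3+10+2+3 = 18
KEW–BRV–JCT: 3+12 = 15
Cheapest is KEW–LAR–JCT at 11 min.
So from KEW the first move is to LAR.

LAR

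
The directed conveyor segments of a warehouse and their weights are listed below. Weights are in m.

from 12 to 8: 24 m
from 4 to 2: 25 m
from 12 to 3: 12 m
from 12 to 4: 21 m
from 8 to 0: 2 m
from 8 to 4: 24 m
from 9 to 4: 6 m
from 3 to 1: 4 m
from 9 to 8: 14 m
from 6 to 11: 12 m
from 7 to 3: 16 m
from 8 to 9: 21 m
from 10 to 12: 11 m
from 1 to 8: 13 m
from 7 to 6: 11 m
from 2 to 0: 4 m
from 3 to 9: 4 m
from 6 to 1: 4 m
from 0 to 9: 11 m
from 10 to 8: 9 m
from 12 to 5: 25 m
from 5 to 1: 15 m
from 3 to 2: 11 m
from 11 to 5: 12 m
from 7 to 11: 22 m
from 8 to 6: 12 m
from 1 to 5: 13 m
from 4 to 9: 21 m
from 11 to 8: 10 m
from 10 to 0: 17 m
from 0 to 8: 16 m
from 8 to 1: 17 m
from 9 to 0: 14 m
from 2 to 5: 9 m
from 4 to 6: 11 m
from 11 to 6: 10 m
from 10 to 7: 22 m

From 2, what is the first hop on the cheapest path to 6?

0

Candidate routes:
2 → 0 → 8 → 6: 4+16+12 = 32
2 → 0 → 8 → 4 → 6: 4+16+24+11 = 55
2 → 5 → 1 → 8 → 6: 9+15+13+12 = 49
2 → 0 → 9 → 8 → 6: 4+11+14+12 = 41
Cheapest is 2 → 0 → 8 → 6 at 32 m.
So from 2 the first move is to 0.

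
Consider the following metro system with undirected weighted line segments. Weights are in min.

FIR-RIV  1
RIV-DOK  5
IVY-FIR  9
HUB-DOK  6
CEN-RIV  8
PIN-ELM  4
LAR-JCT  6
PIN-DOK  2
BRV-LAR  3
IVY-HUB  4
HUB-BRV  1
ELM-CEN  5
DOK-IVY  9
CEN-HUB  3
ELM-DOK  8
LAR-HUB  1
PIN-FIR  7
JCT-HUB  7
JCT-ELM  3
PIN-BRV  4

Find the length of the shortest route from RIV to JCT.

Enumerating some paths:
RIV–CEN–ELM–JCT: 8+5+3 = 16
RIV–DOK–PIN–ELM–JCT: 5+2+4+3 = 14
RIV–FIR–PIN–ELM–JCT: 1+7+4+3 = 15
Cheapest is RIV–DOK–PIN–ELM–JCT at 14 min.

14 min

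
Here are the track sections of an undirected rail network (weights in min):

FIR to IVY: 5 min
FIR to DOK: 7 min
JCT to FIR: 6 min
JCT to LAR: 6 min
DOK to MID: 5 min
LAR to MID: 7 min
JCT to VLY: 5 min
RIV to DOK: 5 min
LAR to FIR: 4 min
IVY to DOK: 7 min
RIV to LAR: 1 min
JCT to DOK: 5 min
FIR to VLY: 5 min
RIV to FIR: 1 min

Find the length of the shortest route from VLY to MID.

Candidate routes:
VLY → JCT → DOK → MID: 5+5+5 = 15
VLY → FIR → LAR → MID: 5+4+7 = 16
VLY → FIR → RIV → LAR → MID: 5+1+1+7 = 14
The minimum is 14 min via VLY → FIR → RIV → LAR → MID.

14 min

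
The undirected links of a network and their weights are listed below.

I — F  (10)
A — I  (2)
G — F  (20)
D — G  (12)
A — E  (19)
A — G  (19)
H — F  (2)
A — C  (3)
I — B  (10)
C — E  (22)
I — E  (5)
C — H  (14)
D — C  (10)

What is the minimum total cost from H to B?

Running Dijkstra from H:
H: 0
F: 2  (via H)
I: 12  (via F)
A: 14  (via I)
C: 14  (via H)
E: 17  (via I)
B: 22  (via I)
Shortest route: H → F → I → B = 22.

22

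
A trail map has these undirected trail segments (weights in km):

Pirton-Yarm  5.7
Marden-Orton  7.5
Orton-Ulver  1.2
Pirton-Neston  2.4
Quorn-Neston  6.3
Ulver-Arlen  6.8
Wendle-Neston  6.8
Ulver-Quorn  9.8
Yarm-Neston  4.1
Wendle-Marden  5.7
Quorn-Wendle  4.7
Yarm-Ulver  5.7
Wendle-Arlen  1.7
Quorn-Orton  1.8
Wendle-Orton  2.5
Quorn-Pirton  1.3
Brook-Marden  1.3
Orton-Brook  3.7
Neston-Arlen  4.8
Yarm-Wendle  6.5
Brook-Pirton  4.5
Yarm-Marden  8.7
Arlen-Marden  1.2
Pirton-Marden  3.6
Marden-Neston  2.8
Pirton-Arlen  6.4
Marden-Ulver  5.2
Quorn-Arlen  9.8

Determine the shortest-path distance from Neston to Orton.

Shortest distances from Neston:
Neston: 0
Pirton: 2.4  (via Neston)
Marden: 2.8  (via Neston)
Quorn: 3.7  (via Pirton)
Arlen: 4  (via Marden)
Yarm: 4.1  (via Neston)
Brook: 4.1  (via Marden)
Orton: 5.5  (via Quorn)
Shortest route: Neston → Pirton → Quorn → Orton = 5.5 km.

5.5 km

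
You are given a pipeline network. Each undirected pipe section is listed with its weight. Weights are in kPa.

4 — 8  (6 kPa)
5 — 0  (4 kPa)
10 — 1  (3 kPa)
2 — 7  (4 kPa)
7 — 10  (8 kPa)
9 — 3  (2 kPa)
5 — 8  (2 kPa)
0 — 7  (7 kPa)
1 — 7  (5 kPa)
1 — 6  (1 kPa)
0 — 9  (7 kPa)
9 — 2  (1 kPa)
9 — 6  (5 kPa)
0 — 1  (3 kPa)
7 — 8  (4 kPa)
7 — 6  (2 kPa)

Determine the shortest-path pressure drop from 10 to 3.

11 kPa

Enumerating some paths:
10 → 1 → 7 → 2 → 9 → 3: 3+5+4+1+2 = 15
10 → 1 → 6 → 7 → 2 → 9 → 3: 3+1+2+4+1+2 = 13
10 → 1 → 0 → 9 → 3: 3+3+7+2 = 15
10 → 1 → 6 → 9 → 3: 3+1+5+2 = 11
Cheapest is 10 → 1 → 6 → 9 → 3 at 11 kPa.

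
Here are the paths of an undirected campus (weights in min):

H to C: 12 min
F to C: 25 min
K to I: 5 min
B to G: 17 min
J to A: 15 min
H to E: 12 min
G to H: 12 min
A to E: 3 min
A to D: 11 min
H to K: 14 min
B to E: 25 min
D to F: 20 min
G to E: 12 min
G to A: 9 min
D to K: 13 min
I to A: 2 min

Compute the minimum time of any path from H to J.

Enumerating some paths:
H - E - A - J: 12+3+15 = 30
H - G - A - J: 12+9+15 = 36
H - K - I - A - J: 14+5+2+15 = 36
The minimum is 30 min via H - E - A - J.

30 min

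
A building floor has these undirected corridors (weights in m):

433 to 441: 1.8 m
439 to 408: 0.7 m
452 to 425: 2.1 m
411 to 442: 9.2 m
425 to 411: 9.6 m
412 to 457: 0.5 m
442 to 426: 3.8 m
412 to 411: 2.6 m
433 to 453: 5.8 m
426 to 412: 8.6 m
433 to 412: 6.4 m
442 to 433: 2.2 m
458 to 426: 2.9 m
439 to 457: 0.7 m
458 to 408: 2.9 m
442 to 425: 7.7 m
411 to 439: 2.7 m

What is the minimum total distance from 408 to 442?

9.6 m

Shortest distances from 408:
408: 0
439: 0.7  (via 408)
457: 1.4  (via 439)
412: 1.9  (via 457)
458: 2.9  (via 408)
411: 3.4  (via 439)
426: 5.8  (via 458)
433: 8.3  (via 412)
442: 9.6  (via 426)
Shortest route: 408–458–426–442 = 9.6 m.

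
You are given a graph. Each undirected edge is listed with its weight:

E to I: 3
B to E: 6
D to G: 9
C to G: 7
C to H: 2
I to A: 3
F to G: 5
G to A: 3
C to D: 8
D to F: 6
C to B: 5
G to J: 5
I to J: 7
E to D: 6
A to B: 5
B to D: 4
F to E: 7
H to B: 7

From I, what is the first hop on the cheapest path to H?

A

Compare a few routes:
I–E–B–C–H: 3+6+5+2 = 16
I–A–B–H: 3+5+7 = 15
The minimum is 15 via I–A–B–H.
So from I the first move is to A.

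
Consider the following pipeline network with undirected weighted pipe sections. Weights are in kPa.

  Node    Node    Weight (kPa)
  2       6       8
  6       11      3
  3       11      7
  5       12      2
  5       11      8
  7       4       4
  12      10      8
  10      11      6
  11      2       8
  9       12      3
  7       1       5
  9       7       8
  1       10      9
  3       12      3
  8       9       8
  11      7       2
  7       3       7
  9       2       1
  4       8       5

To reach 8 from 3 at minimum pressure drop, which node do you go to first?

12

Enumerating some paths:
3–12–9–7–4–8: 3+3+8+4+5 = 23
3–7–4–8: 7+4+5 = 16
3–11–7–4–8: 7+2+4+5 = 18
3–12–9–8: 3+3+8 = 14
The minimum is 14 kPa via 3–12–9–8.
So from 3 the first move is to 12.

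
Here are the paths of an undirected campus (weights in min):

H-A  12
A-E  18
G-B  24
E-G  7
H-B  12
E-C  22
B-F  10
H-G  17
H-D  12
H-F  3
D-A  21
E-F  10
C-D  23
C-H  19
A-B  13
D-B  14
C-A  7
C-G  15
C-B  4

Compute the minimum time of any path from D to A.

21 min

Enumerating some paths:
D - H - A: 12+12 = 24
D - A: 21 = 21
The minimum is 21 min via D - A.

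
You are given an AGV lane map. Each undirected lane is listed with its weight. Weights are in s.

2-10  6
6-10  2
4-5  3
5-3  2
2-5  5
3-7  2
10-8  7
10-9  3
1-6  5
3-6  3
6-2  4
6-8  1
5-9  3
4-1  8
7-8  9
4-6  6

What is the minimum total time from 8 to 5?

Compare a few routes:
8 → 6 → 10 → 9 → 5: 1+2+3+3 = 9
8 → 6 → 3 → 5: 1+3+2 = 6
Cheapest is 8 → 6 → 3 → 5 at 6 s.

6 s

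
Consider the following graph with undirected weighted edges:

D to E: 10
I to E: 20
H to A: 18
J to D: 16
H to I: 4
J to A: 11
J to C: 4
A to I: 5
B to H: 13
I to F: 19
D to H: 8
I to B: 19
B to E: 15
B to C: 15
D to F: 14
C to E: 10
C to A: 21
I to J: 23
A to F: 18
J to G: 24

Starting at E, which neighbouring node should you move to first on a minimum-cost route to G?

Candidate routes:
E - C - J - G: 10+4+24 = 38
E - D - J - G: 10+16+24 = 50
The minimum is 38 via E - C - J - G.
So from E the first move is to C.

C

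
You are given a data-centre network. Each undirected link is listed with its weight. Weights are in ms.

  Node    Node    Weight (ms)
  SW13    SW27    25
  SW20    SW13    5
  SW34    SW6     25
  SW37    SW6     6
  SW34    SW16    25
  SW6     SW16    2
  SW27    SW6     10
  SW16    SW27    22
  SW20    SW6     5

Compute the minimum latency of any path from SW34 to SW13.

35 ms

Candidate routes:
SW34–SW16–SW6–SW20–SW13: 25+2+5+5 = 37
SW34–SW6–SW20–SW13: 25+5+5 = 35
Cheapest is SW34–SW6–SW20–SW13 at 35 ms.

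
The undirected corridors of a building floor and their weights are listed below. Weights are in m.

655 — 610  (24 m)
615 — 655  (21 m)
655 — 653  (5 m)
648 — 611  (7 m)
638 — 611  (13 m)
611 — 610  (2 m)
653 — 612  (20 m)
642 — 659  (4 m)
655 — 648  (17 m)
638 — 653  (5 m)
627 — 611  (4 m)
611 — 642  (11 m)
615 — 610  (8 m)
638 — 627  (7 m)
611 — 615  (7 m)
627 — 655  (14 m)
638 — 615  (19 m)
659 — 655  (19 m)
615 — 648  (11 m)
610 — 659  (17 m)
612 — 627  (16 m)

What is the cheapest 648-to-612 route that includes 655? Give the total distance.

Best 648 to 655: 648 → 655 costing 17
Best 655 to 612: 655 → 653 → 612 costing 25
Total via 655: 17 + 25 = 42 m.

42 m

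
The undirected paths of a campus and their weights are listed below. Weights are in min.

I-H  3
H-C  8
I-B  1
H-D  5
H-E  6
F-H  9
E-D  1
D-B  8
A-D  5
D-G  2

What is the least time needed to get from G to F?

Shortest distances from G:
G: 0
D: 2  (via G)
E: 3  (via D)
A: 7  (via D)
H: 7  (via D)
B: 10  (via D)
I: 10  (via H)
C: 15  (via H)
F: 16  (via H)
Shortest route: G–D–H–F = 16 min.

16 min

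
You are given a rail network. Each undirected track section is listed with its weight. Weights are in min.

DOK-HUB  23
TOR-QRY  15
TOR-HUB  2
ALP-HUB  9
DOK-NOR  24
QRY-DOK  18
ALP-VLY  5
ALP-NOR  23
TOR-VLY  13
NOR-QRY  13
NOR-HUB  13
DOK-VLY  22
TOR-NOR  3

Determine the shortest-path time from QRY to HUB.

Candidate routes:
QRY–NOR–HUB: 13+13 = 26
QRY–TOR–NOR–HUB: 15+3+13 = 31
QRY–NOR–TOR–HUB: 13+3+2 = 18
QRY–TOR–HUB: 15+2 = 17
The minimum is 17 min via QRY–TOR–HUB.

17 min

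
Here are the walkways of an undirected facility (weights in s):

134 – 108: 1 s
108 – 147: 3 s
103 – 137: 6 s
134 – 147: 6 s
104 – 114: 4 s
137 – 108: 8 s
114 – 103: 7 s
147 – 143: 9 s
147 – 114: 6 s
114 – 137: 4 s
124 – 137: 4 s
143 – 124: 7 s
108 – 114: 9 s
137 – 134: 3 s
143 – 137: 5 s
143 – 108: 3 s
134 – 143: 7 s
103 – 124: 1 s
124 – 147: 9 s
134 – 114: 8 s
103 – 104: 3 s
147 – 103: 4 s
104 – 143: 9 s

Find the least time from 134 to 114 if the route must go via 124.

Best 134 to 124: 134 → 137 → 124 costing 7
Best 124 to 114: 124 → 103 → 114 costing 8
Total via 124: 7 + 8 = 15 s.

15 s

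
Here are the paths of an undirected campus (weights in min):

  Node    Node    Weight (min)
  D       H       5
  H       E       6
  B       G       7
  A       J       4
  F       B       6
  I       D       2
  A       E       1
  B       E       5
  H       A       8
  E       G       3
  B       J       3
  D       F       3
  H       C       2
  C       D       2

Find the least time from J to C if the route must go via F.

Best J to F: J → B → F costing 9
Best F to C: F → D → C costing 5
Total via F: 9 + 5 = 14 min.

14 min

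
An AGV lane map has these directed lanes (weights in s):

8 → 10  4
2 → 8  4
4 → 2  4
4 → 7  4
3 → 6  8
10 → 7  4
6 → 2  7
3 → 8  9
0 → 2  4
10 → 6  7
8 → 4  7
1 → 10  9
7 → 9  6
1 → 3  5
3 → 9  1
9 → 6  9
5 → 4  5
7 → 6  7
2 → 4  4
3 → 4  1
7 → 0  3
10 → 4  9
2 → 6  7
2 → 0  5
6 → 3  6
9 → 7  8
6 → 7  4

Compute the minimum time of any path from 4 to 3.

17 s

Settle nodes by increasing distance from 4:
4: 0
2: 4  (via 4)
7: 4  (via 4)
0: 7  (via 7)
8: 8  (via 2)
9: 10  (via 7)
6: 11  (via 2)
10: 12  (via 8)
3: 17  (via 6)
Shortest route: 4–2–6–3 = 17 s.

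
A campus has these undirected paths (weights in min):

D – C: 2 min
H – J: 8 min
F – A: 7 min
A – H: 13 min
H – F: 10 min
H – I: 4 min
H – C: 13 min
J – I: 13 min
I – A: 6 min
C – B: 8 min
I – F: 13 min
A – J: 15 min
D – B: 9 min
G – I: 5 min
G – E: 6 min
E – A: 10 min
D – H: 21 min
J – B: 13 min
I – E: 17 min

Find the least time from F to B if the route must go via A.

35 min

Best F to A: F–A costing 7
Shortest A→B: A–J–B = 28
Total via A: 7 + 28 = 35 min.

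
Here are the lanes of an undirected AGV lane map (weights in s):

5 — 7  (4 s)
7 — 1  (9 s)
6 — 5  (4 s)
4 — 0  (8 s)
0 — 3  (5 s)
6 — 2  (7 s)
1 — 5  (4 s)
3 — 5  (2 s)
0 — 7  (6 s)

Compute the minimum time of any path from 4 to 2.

Compare a few routes:
4 → 0 → 7 → 1 → 5 → 6 → 2: 8+6+9+4+4+7 = 38
4 → 0 → 3 → 5 → 6 → 2: 8+5+2+4+7 = 26
4 → 0 → 7 → 5 → 6 → 2: 8+6+4+4+7 = 29
The minimum is 26 s via 4 → 0 → 3 → 5 → 6 → 2.

26 s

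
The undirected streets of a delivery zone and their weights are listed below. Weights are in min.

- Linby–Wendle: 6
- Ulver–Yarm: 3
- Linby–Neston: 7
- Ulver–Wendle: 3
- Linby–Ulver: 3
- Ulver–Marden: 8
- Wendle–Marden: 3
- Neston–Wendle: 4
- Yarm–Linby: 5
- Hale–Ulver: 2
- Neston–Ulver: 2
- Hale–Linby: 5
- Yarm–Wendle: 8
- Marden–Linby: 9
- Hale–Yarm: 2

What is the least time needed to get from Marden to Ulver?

Enumerating some paths:
Marden → Ulver: 8 = 8
Marden → Wendle → Ulver: 3+3 = 6
The minimum is 6 min via Marden → Wendle → Ulver.

6 min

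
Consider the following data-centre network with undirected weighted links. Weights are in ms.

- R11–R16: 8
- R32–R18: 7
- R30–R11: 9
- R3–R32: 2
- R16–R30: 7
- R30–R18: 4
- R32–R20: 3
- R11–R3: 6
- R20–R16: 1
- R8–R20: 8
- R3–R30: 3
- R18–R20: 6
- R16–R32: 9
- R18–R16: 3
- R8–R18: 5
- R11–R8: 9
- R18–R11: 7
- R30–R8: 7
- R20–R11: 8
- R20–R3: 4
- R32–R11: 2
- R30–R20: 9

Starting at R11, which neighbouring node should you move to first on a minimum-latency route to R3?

R32

Candidate routes:
R11–R3: 6 = 6
R11–R32–R20–R3: 2+3+4 = 9
R11–R32–R3: 2+2 = 4
Cheapest is R11–R32–R3 at 4 ms.
So from R11 the first move is to R32.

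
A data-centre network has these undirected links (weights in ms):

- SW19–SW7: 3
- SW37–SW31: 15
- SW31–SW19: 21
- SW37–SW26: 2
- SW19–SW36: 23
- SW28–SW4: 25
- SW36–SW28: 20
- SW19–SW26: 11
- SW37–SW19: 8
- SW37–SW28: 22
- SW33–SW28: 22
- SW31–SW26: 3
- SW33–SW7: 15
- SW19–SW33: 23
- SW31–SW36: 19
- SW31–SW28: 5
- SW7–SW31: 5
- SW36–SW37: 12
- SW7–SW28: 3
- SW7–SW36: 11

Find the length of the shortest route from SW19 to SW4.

Running Dijkstra from SW19:
SW19: 0
SW7: 3  (via SW19)
SW28: 6  (via SW7)
SW31: 8  (via SW7)
SW37: 8  (via SW19)
SW26: 10  (via SW37)
SW36: 14  (via SW7)
SW33: 18  (via SW7)
SW4: 31  (via SW28)
Shortest route: SW19 → SW7 → SW28 → SW4 = 31 ms.

31 ms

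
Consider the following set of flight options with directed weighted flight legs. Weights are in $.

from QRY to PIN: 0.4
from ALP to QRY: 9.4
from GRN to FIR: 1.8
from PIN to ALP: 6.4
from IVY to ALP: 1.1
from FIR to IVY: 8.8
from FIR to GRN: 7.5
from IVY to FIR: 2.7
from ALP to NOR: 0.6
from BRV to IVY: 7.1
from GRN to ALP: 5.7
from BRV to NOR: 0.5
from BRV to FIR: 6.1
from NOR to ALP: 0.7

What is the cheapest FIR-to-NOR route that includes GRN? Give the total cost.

Best FIR to GRN: FIR → GRN costing 7.5
Shortest GRN→NOR: GRN → ALP → NOR = 6.3
Total via GRN: 7.5 + 6.3 = $13.8.

$13.8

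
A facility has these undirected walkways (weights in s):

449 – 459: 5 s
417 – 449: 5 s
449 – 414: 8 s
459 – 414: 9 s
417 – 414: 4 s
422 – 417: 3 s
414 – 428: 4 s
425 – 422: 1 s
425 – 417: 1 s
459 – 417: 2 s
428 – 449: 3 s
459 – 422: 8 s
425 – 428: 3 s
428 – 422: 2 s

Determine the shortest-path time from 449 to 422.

5 s

Enumerating some paths:
449–428–422: 3+2 = 5
449–428–425–422: 3+3+1 = 7
449–417–425–422: 5+1+1 = 7
449–417–422: 5+3 = 8
Cheapest is 449–428–422 at 5 s.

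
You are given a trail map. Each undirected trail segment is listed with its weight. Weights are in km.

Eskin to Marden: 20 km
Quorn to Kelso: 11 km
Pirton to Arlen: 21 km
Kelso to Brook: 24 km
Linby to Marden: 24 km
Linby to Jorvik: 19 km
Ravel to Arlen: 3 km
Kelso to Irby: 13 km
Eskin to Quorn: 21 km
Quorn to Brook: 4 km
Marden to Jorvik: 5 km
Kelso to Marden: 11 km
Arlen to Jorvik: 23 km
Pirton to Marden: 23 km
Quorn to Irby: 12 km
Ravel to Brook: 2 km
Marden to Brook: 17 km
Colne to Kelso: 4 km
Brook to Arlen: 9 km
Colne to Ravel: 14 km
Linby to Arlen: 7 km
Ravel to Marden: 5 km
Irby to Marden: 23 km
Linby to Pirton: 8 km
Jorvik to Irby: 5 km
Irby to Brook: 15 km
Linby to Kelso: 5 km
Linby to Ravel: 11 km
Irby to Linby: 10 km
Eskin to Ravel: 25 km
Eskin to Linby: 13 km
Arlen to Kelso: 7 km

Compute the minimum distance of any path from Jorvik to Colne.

Candidate routes:
Jorvik → Irby → Kelso → Colne: 5+13+4 = 22
Jorvik → Marden → Kelso → Colne: 5+11+4 = 20
Jorvik → Irby → Linby → Kelso → Colne: 5+10+5+4 = 24
Cheapest is Jorvik → Marden → Kelso → Colne at 20 km.

20 km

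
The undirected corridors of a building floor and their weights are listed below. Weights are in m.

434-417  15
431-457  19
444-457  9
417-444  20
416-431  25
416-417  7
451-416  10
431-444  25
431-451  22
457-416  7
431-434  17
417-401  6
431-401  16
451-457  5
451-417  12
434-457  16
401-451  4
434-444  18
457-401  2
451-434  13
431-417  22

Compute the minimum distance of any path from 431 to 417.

Settle nodes by increasing distance from 431:
431: 0
401: 16  (via 431)
434: 17  (via 431)
457: 18  (via 401)
451: 20  (via 401)
417: 22  (via 431)
Shortest route: 431 → 417 = 22 m.

22 m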